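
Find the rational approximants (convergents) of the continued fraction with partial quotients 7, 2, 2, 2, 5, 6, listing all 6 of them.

Using the convergent recurrence p_i = a_i*p_{i-1} + p_{i-2}, q_i = a_i*q_{i-1} + q_{i-2} with p_{-2}=0, p_{-1}=1, q_{-2}=1, q_{-1}=0:
  i=0: a_0=7, p_0 = 7*1 + 0 = 7, q_0 = 7*0 + 1 = 1.
  i=1: a_1=2, p_1 = 2*7 + 1 = 15, q_1 = 2*1 + 0 = 2.
  i=2: a_2=2, p_2 = 2*15 + 7 = 37, q_2 = 2*2 + 1 = 5.
  i=3: a_3=2, p_3 = 2*37 + 15 = 89, q_3 = 2*5 + 2 = 12.
  i=4: a_4=5, p_4 = 5*89 + 37 = 482, q_4 = 5*12 + 5 = 65.
  i=5: a_5=6, p_5 = 6*482 + 89 = 2981, q_5 = 6*65 + 12 = 402.

7/1, 15/2, 37/5, 89/12, 482/65, 2981/402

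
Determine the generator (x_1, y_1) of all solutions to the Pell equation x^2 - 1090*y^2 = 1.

(x, y) = (2179, 66)

First expand sqrt(1090) as a continued fraction. With x_i = (sqrt(1090) + m_i)/d_i and (m_0, d_0) = (0, 1): a_0 = floor(sqrt(1090)) = 33, since 33^2 = 1089 <= 1090 < 1156 = 34^2.
Iterate m_{i+1} = d_i*a_i - m_i, d_{i+1} = (1090 - m_{i+1}^2)/d_i, a_{i+1} = floor((a_0 + m_{i+1})/d_{i+1}):
  m_1 = 1*33 - 0 = 33, d_1 = (1090 - 33^2)/1 = 1/1 = 1, a_1 = floor((33 + 33)/1) = 66.
  m_2 = 1*66 - 33 = 33, d_2 = (1090 - 33^2)/1 = 1/1 = 1: (m_2, d_2) = (m_1, d_1) = (33, 1), so from here the quotient a_1 repeats; the period length is 1.
So sqrt(1090) = [33; (66)] with period length k = 1.
k is odd, so (p_{k-1}, q_{k-1}) only solves x^2 - 1090y^2 = -1 and the fundamental solution of x^2 - 1090y^2 = 1 is (p_{2k-1}, q_{2k-1}) = (p_1, q_1); compute convergents through index 1, running through the period twice.
Convergents (p_i = a_i*p_{i-1} + p_{i-2}, q_i = a_i*q_{i-1} + q_{i-2} with p_{-2}=0, p_{-1}=1, q_{-2}=1, q_{-1}=0):
  i=0: a_0=33, p_0 = 33*1 + 0 = 33, q_0 = 33*0 + 1 = 1.
  i=1: a_1=66, p_1 = 66*33 + 1 = 2179, q_1 = 66*1 + 0 = 66.
Indeed p_0^2 - 1090*q_0^2 = 1089 - 1090 = -1, not +1.
Check: 2179^2 - 1090*66^2 = 4748041 - 4748040 = 1, so (x, y) = (2179, 66) solves the equation, and by the theorem it is the least positive solution.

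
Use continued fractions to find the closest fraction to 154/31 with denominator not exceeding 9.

Expand x = 154/31 as a continued fraction with the Euclidean algorithm:
  154 = 4*31 + 30, so a_0 = 4.
  31 = 1*30 + 1, so a_1 = 1.
  30 = 30*1 + 0, so a_2 = 30.
so x = [4; 1, 30].
Convergents (p_i = a_i*p_{i-1} + p_{i-2}, q_i = a_i*q_{i-1} + q_{i-2} with p_{-2}=0, p_{-1}=1, q_{-2}=1, q_{-1}=0), until the denominator exceeds 9:
  i=0: a_0=4, p_0 = 4*1 + 0 = 4, q_0 = 4*0 + 1 = 1.
  i=1: a_1=1, p_1 = 1*4 + 1 = 5, q_1 = 1*1 + 0 = 1.
  i=2: a_2=30, p_2 = 30*5 + 4 = 154, q_2 = 30*1 + 1 = 31.
q_2 = 31 > 9, so the last convergent with denominator <= 9 is p_1/q_1 = 5/1.
The closest fraction with denominator <= 9 is either p_1/q_1 or the intermediate fraction (k*p_1 + p_0)/(k*q_1 + q_0) with the largest k >= 1 whose denominator stays <= 9; these approach x as k grows, and every other convergent or intermediate fraction in range is farther away.
Largest k: floor((9 - q_0)/q_1) = floor((9 - 1)/1) = 8.
That gives (8*5 + 4)/(8*1 + 1) = 44/9.
Compare the errors: |x - 5/1| = |154*1 - 5*31|/(31*1) = 1/31, and |x - 44/9| = |154*9 - 44*31|/(31*9) = 22/279.
Cross-multiplying, 1*279 = 279 < 682 = 22*31, so 1/31 is smaller: the convergent 5/1 is closer to x than 44/9.

5/1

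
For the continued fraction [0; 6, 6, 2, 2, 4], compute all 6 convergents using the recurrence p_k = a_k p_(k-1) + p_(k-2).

Using the convergent recurrence p_i = a_i*p_{i-1} + p_{i-2}, q_i = a_i*q_{i-1} + q_{i-2} with p_{-2}=0, p_{-1}=1, q_{-2}=1, q_{-1}=0:
  i=0: a_0=0, p_0 = 0*1 + 0 = 0, q_0 = 0*0 + 1 = 1.
  i=1: a_1=6, p_1 = 6*0 + 1 = 1, q_1 = 6*1 + 0 = 6.
  i=2: a_2=6, p_2 = 6*1 + 0 = 6, q_2 = 6*6 + 1 = 37.
  i=3: a_3=2, p_3 = 2*6 + 1 = 13, q_3 = 2*37 + 6 = 80.
  i=4: a_4=2, p_4 = 2*13 + 6 = 32, q_4 = 2*80 + 37 = 197.
  i=5: a_5=4, p_5 = 4*32 + 13 = 141, q_5 = 4*197 + 80 = 868.

0/1, 1/6, 6/37, 13/80, 32/197, 141/868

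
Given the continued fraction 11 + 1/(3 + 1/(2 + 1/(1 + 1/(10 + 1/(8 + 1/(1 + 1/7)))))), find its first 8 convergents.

Using the convergent recurrence p_i = a_i*p_{i-1} + p_{i-2}, q_i = a_i*q_{i-1} + q_{i-2} with p_{-2}=0, p_{-1}=1, q_{-2}=1, q_{-1}=0:
  i=0: a_0=11, p_0 = 11*1 + 0 = 11, q_0 = 11*0 + 1 = 1.
  i=1: a_1=3, p_1 = 3*11 + 1 = 34, q_1 = 3*1 + 0 = 3.
  i=2: a_2=2, p_2 = 2*34 + 11 = 79, q_2 = 2*3 + 1 = 7.
  i=3: a_3=1, p_3 = 1*79 + 34 = 113, q_3 = 1*7 + 3 = 10.
  i=4: a_4=10, p_4 = 10*113 + 79 = 1209, q_4 = 10*10 + 7 = 107.
  i=5: a_5=8, p_5 = 8*1209 + 113 = 9785, q_5 = 8*107 + 10 = 866.
  i=6: a_6=1, p_6 = 1*9785 + 1209 = 10994, q_6 = 1*866 + 107 = 973.
  i=7: a_7=7, p_7 = 7*10994 + 9785 = 86743, q_7 = 7*973 + 866 = 7677.

11/1, 34/3, 79/7, 113/10, 1209/107, 9785/866, 10994/973, 86743/7677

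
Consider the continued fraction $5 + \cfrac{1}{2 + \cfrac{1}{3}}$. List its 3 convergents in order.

Using the convergent recurrence p_i = a_i*p_{i-1} + p_{i-2}, q_i = a_i*q_{i-1} + q_{i-2} with p_{-2}=0, p_{-1}=1, q_{-2}=1, q_{-1}=0:
  i=0: a_0=5, p_0 = 5*1 + 0 = 5, q_0 = 5*0 + 1 = 1.
  i=1: a_1=2, p_1 = 2*5 + 1 = 11, q_1 = 2*1 + 0 = 2.
  i=2: a_2=3, p_2 = 3*11 + 5 = 38, q_2 = 3*2 + 1 = 7.

5/1, 11/2, 38/7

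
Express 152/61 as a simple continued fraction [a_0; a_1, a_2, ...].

Run the Euclidean algorithm on 152 and 61; the successive quotients are the partial quotients a_0, a_1, ... (each step inverts the fractional part left over by the previous one):
  152 = 2*61 + 30, so a_0 = 2.
  61 = 2*30 + 1, so a_1 = 2.
  30 = 30*1 + 0, so a_2 = 30.
The remainder reaches 0 after 3 divisions, so the expansion has 3 partial quotients, read off in order.

[2; 2, 30]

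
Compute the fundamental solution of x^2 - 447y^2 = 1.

(x, y) = (148, 7)

First expand sqrt(447) as a continued fraction. With x_i = (sqrt(447) + m_i)/d_i and (m_0, d_0) = (0, 1): a_0 = floor(sqrt(447)) = 21, since 21^2 = 441 <= 447 < 484 = 22^2.
Iterate m_{i+1} = d_i*a_i - m_i, d_{i+1} = (447 - m_{i+1}^2)/d_i, a_{i+1} = floor((a_0 + m_{i+1})/d_{i+1}):
  m_1 = 1*21 - 0 = 21, d_1 = (447 - 21^2)/1 = 6/1 = 6, a_1 = floor((21 + 21)/6) = 7.
  m_2 = 6*7 - 21 = 21, d_2 = (447 - 21^2)/6 = 6/6 = 1, a_2 = floor((21 + 21)/1) = 42.
  m_3 = 1*42 - 21 = 21, d_3 = (447 - 21^2)/1 = 6/1 = 6: (m_3, d_3) = (m_1, d_1) = (21, 6), so from here the quotients repeat a_1, a_2; the period length is 2.
So sqrt(447) = [21; (7, 42)] with period length k = 2.
k is even, so the fundamental solution of x^2 - 447y^2 = 1 is (p_{k-1}, q_{k-1}) = (p_1, q_1); compute convergents through index 1.
Convergents (p_i = a_i*p_{i-1} + p_{i-2}, q_i = a_i*q_{i-1} + q_{i-2} with p_{-2}=0, p_{-1}=1, q_{-2}=1, q_{-1}=0):
  i=0: a_0=21, p_0 = 21*1 + 0 = 21, q_0 = 21*0 + 1 = 1.
  i=1: a_1=7, p_1 = 7*21 + 1 = 148, q_1 = 7*1 + 0 = 7.
Check: 148^2 - 447*7^2 = 21904 - 21903 = 1, so (x, y) = (148, 7) solves the equation, and by the theorem it is the least positive solution.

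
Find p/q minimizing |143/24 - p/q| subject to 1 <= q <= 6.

Expand x = 143/24 as a continued fraction with the Euclidean algorithm:
  143 = 5*24 + 23, so a_0 = 5.
  24 = 1*23 + 1, so a_1 = 1.
  23 = 23*1 + 0, so a_2 = 23.
so x = [5; 1, 23].
Convergents (p_i = a_i*p_{i-1} + p_{i-2}, q_i = a_i*q_{i-1} + q_{i-2} with p_{-2}=0, p_{-1}=1, q_{-2}=1, q_{-1}=0), until the denominator exceeds 6:
  i=0: a_0=5, p_0 = 5*1 + 0 = 5, q_0 = 5*0 + 1 = 1.
  i=1: a_1=1, p_1 = 1*5 + 1 = 6, q_1 = 1*1 + 0 = 1.
  i=2: a_2=23, p_2 = 23*6 + 5 = 143, q_2 = 23*1 + 1 = 24.
q_2 = 24 > 6, so the last convergent with denominator <= 6 is p_1/q_1 = 6/1.
The closest fraction with denominator <= 6 is either p_1/q_1 or the intermediate fraction (k*p_1 + p_0)/(k*q_1 + q_0) with the largest k >= 1 whose denominator stays <= 6; these approach x as k grows, and every other convergent or intermediate fraction in range is farther away.
Largest k: floor((6 - q_0)/q_1) = floor((6 - 1)/1) = 5.
That gives (5*6 + 5)/(5*1 + 1) = 35/6.
Compare the errors: |x - 6/1| = |143*1 - 6*24|/(24*1) = 1/24, and |x - 35/6| = |143*6 - 35*24|/(24*6) = 18/144.
Cross-multiplying, 1*144 = 144 < 432 = 18*24, so 1/24 is smaller: the convergent 6/1 is closer to x than 35/6.

6/1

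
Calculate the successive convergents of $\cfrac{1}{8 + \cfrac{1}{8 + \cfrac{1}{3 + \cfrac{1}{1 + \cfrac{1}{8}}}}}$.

0/1, 1/8, 8/65, 25/203, 33/268, 289/2347

Using the convergent recurrence p_i = a_i*p_{i-1} + p_{i-2}, q_i = a_i*q_{i-1} + q_{i-2} with p_{-2}=0, p_{-1}=1, q_{-2}=1, q_{-1}=0:
  i=0: a_0=0, p_0 = 0*1 + 0 = 0, q_0 = 0*0 + 1 = 1.
  i=1: a_1=8, p_1 = 8*0 + 1 = 1, q_1 = 8*1 + 0 = 8.
  i=2: a_2=8, p_2 = 8*1 + 0 = 8, q_2 = 8*8 + 1 = 65.
  i=3: a_3=3, p_3 = 3*8 + 1 = 25, q_3 = 3*65 + 8 = 203.
  i=4: a_4=1, p_4 = 1*25 + 8 = 33, q_4 = 1*203 + 65 = 268.
  i=5: a_5=8, p_5 = 8*33 + 25 = 289, q_5 = 8*268 + 203 = 2347.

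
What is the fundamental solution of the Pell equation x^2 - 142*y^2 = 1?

(x, y) = (143, 12)

First expand sqrt(142) as a continued fraction. With x_i = (sqrt(142) + m_i)/d_i and (m_0, d_0) = (0, 1): a_0 = floor(sqrt(142)) = 11, since 11^2 = 121 <= 142 < 144 = 12^2.
Iterate m_{i+1} = d_i*a_i - m_i, d_{i+1} = (142 - m_{i+1}^2)/d_i, a_{i+1} = floor((a_0 + m_{i+1})/d_{i+1}):
  m_1 = 1*11 - 0 = 11, d_1 = (142 - 11^2)/1 = 21/1 = 21, a_1 = floor((11 + 11)/21) = 1.
  m_2 = 21*1 - 11 = 10, d_2 = (142 - 10^2)/21 = 42/21 = 2, a_2 = floor((11 + 10)/2) = 10.
  m_3 = 2*10 - 10 = 10, d_3 = (142 - 10^2)/2 = 42/2 = 21, a_3 = floor((11 + 10)/21) = 1.
  m_4 = 21*1 - 10 = 11, d_4 = (142 - 11^2)/21 = 21/21 = 1, a_4 = floor((11 + 11)/1) = 22.
  m_5 = 1*22 - 11 = 11, d_5 = (142 - 11^2)/1 = 21/1 = 21: (m_5, d_5) = (m_1, d_1) = (11, 21), so from here the quotients repeat a_1, ..., a_4; the period length is 4.
So sqrt(142) = [11; (1, 10, 1, 22)] with period length k = 4.
k is even, so the fundamental solution of x^2 - 142y^2 = 1 is (p_{k-1}, q_{k-1}) = (p_3, q_3); compute convergents through index 3.
Convergents (p_i = a_i*p_{i-1} + p_{i-2}, q_i = a_i*q_{i-1} + q_{i-2} with p_{-2}=0, p_{-1}=1, q_{-2}=1, q_{-1}=0):
  i=0: a_0=11, p_0 = 11*1 + 0 = 11, q_0 = 11*0 + 1 = 1.
  i=1: a_1=1, p_1 = 1*11 + 1 = 12, q_1 = 1*1 + 0 = 1.
  i=2: a_2=10, p_2 = 10*12 + 11 = 131, q_2 = 10*1 + 1 = 11.
  i=3: a_3=1, p_3 = 1*131 + 12 = 143, q_3 = 1*11 + 1 = 12.
Check: 143^2 - 142*12^2 = 20449 - 20448 = 1, so (x, y) = (143, 12) solves the equation, and by the theorem it is the least positive solution.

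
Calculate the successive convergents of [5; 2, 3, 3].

Using the convergent recurrence p_i = a_i*p_{i-1} + p_{i-2}, q_i = a_i*q_{i-1} + q_{i-2} with p_{-2}=0, p_{-1}=1, q_{-2}=1, q_{-1}=0:
  i=0: a_0=5, p_0 = 5*1 + 0 = 5, q_0 = 5*0 + 1 = 1.
  i=1: a_1=2, p_1 = 2*5 + 1 = 11, q_1 = 2*1 + 0 = 2.
  i=2: a_2=3, p_2 = 3*11 + 5 = 38, q_2 = 3*2 + 1 = 7.
  i=3: a_3=3, p_3 = 3*38 + 11 = 125, q_3 = 3*7 + 2 = 23.

5/1, 11/2, 38/7, 125/23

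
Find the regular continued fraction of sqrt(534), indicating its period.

[23; (9, 4, 1, 1, 22, 1, 1, 4, 9, 46)]

Write x_i = (sqrt(534) + m_i)/d_i with (m_0, d_0) = (0, 1). a_0 = floor(sqrt(534)) = 23, since 23^2 = 529 <= 534 < 576 = 24^2.
Iterate m_{i+1} = d_i*a_i - m_i, d_{i+1} = (534 - m_{i+1}^2)/d_i, a_{i+1} = floor((a_0 + m_{i+1})/d_{i+1}):
  m_1 = 1*23 - 0 = 23, d_1 = (534 - 23^2)/1 = 5/1 = 5, a_1 = floor((23 + 23)/5) = 9.
  m_2 = 5*9 - 23 = 22, d_2 = (534 - 22^2)/5 = 50/5 = 10, a_2 = floor((23 + 22)/10) = 4.
  m_3 = 10*4 - 22 = 18, d_3 = (534 - 18^2)/10 = 210/10 = 21, a_3 = floor((23 + 18)/21) = 1.
  m_4 = 21*1 - 18 = 3, d_4 = (534 - 3^2)/21 = 525/21 = 25, a_4 = floor((23 + 3)/25) = 1.
  m_5 = 25*1 - 3 = 22, d_5 = (534 - 22^2)/25 = 50/25 = 2, a_5 = floor((23 + 22)/2) = 22.
  m_6 = 2*22 - 22 = 22, d_6 = (534 - 22^2)/2 = 50/2 = 25, a_6 = floor((23 + 22)/25) = 1.
  m_7 = 25*1 - 22 = 3, d_7 = (534 - 3^2)/25 = 525/25 = 21, a_7 = floor((23 + 3)/21) = 1.
  m_8 = 21*1 - 3 = 18, d_8 = (534 - 18^2)/21 = 210/21 = 10, a_8 = floor((23 + 18)/10) = 4.
  m_9 = 10*4 - 18 = 22, d_9 = (534 - 22^2)/10 = 50/10 = 5, a_9 = floor((23 + 22)/5) = 9.
  m_10 = 5*9 - 22 = 23, d_10 = (534 - 23^2)/5 = 5/5 = 1, a_10 = floor((23 + 23)/1) = 46.
  m_11 = 1*46 - 23 = 23, d_11 = (534 - 23^2)/1 = 5/1 = 5: (m_11, d_11) = (m_1, d_1) = (23, 5), so from here the quotients repeat a_1, ..., a_10; the period length is 10.
Hence the expansion of sqrt(534) is a_0 = 23 followed by the repeating block 9, 4, 1, 1, 22, 1, 1, 4, 9, 46 (period 10).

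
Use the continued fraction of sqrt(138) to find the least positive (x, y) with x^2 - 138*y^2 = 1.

First expand sqrt(138) as a continued fraction. With x_i = (sqrt(138) + m_i)/d_i and (m_0, d_0) = (0, 1): a_0 = floor(sqrt(138)) = 11, since 11^2 = 121 <= 138 < 144 = 12^2.
Iterate m_{i+1} = d_i*a_i - m_i, d_{i+1} = (138 - m_{i+1}^2)/d_i, a_{i+1} = floor((a_0 + m_{i+1})/d_{i+1}):
  m_1 = 1*11 - 0 = 11, d_1 = (138 - 11^2)/1 = 17/1 = 17, a_1 = floor((11 + 11)/17) = 1.
  m_2 = 17*1 - 11 = 6, d_2 = (138 - 6^2)/17 = 102/17 = 6, a_2 = floor((11 + 6)/6) = 2.
  m_3 = 6*2 - 6 = 6, d_3 = (138 - 6^2)/6 = 102/6 = 17, a_3 = floor((11 + 6)/17) = 1.
  m_4 = 17*1 - 6 = 11, d_4 = (138 - 11^2)/17 = 17/17 = 1, a_4 = floor((11 + 11)/1) = 22.
  m_5 = 1*22 - 11 = 11, d_5 = (138 - 11^2)/1 = 17/1 = 17: (m_5, d_5) = (m_1, d_1) = (11, 17), so from here the quotients repeat a_1, ..., a_4; the period length is 4.
So sqrt(138) = [11; (1, 2, 1, 22)] with period length k = 4.
k is even, so the fundamental solution of x^2 - 138y^2 = 1 is (p_{k-1}, q_{k-1}) = (p_3, q_3); compute convergents through index 3.
Convergents (p_i = a_i*p_{i-1} + p_{i-2}, q_i = a_i*q_{i-1} + q_{i-2} with p_{-2}=0, p_{-1}=1, q_{-2}=1, q_{-1}=0):
  i=0: a_0=11, p_0 = 11*1 + 0 = 11, q_0 = 11*0 + 1 = 1.
  i=1: a_1=1, p_1 = 1*11 + 1 = 12, q_1 = 1*1 + 0 = 1.
  i=2: a_2=2, p_2 = 2*12 + 11 = 35, q_2 = 2*1 + 1 = 3.
  i=3: a_3=1, p_3 = 1*35 + 12 = 47, q_3 = 1*3 + 1 = 4.
Check: 47^2 - 138*4^2 = 2209 - 2208 = 1, so (x, y) = (47, 4) solves the equation, and by the theorem it is the least positive solution.

(x, y) = (47, 4)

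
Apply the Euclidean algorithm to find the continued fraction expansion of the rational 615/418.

Run the Euclidean algorithm on 615 and 418; the successive quotients are the partial quotients a_0, a_1, ... (each step inverts the fractional part left over by the previous one):
  615 = 1*418 + 197, so a_0 = 1.
  418 = 2*197 + 24, so a_1 = 2.
  197 = 8*24 + 5, so a_2 = 8.
  24 = 4*5 + 4, so a_3 = 4.
  5 = 1*4 + 1, so a_4 = 1.
  4 = 4*1 + 0, so a_5 = 4.
The remainder reaches 0 after 6 divisions, so the expansion has 6 partial quotients, read off in order.

[1; 2, 8, 4, 1, 4]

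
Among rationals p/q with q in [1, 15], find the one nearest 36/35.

Expand x = 36/35 as a continued fraction with the Euclidean algorithm:
  36 = 1*35 + 1, so a_0 = 1.
  35 = 35*1 + 0, so a_1 = 35.
so x = [1; 35].
Convergents (p_i = a_i*p_{i-1} + p_{i-2}, q_i = a_i*q_{i-1} + q_{i-2} with p_{-2}=0, p_{-1}=1, q_{-2}=1, q_{-1}=0), until the denominator exceeds 15:
  i=0: a_0=1, p_0 = 1*1 + 0 = 1, q_0 = 1*0 + 1 = 1.
  i=1: a_1=35, p_1 = 35*1 + 1 = 36, q_1 = 35*1 + 0 = 35.
q_1 = 35 > 15, so the last convergent with denominator <= 15 is p_0/q_0 = 1/1.
The closest fraction with denominator <= 15 is either p_0/q_0 or the intermediate fraction (k*p_0 + p_{-1})/(k*q_0 + q_{-1}) with the largest k >= 1 whose denominator stays <= 15; these approach x as k grows, and every other convergent or intermediate fraction in range is farther away.
Largest k: floor((15 - q_{-1})/q_0) = floor((15 - 0)/1) = 15 (using the seeds p_{-1} = 1, q_{-1} = 0).
That gives (15*1 + 1)/(15*1 + 0) = 16/15.
Compare the errors: |x - 1/1| = |36*1 - 1*35|/(35*1) = 1/35, and |x - 16/15| = |36*15 - 16*35|/(35*15) = 20/525.
Cross-multiplying, 1*525 = 525 < 700 = 20*35, so 1/35 is smaller: the convergent 1/1 is closer to x than 16/15.

1/1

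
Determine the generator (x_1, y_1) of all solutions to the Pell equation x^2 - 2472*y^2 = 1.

(x, y) = (10093, 203)

First expand sqrt(2472) as a continued fraction. With x_i = (sqrt(2472) + m_i)/d_i and (m_0, d_0) = (0, 1): a_0 = floor(sqrt(2472)) = 49, since 49^2 = 2401 <= 2472 < 2500 = 50^2.
Iterate m_{i+1} = d_i*a_i - m_i, d_{i+1} = (2472 - m_{i+1}^2)/d_i, a_{i+1} = floor((a_0 + m_{i+1})/d_{i+1}):
  m_1 = 1*49 - 0 = 49, d_1 = (2472 - 49^2)/1 = 71/1 = 71, a_1 = floor((49 + 49)/71) = 1.
  m_2 = 71*1 - 49 = 22, d_2 = (2472 - 22^2)/71 = 1988/71 = 28, a_2 = floor((49 + 22)/28) = 2.
  m_3 = 28*2 - 22 = 34, d_3 = (2472 - 34^2)/28 = 1316/28 = 47, a_3 = floor((49 + 34)/47) = 1.
  m_4 = 47*1 - 34 = 13, d_4 = (2472 - 13^2)/47 = 2303/47 = 49, a_4 = floor((49 + 13)/49) = 1.
  m_5 = 49*1 - 13 = 36, d_5 = (2472 - 36^2)/49 = 1176/49 = 24, a_5 = floor((49 + 36)/24) = 3.
  m_6 = 24*3 - 36 = 36, d_6 = (2472 - 36^2)/24 = 1176/24 = 49, a_6 = floor((49 + 36)/49) = 1.
  m_7 = 49*1 - 36 = 13, d_7 = (2472 - 13^2)/49 = 2303/49 = 47, a_7 = floor((49 + 13)/47) = 1.
  m_8 = 47*1 - 13 = 34, d_8 = (2472 - 34^2)/47 = 1316/47 = 28, a_8 = floor((49 + 34)/28) = 2.
  m_9 = 28*2 - 34 = 22, d_9 = (2472 - 22^2)/28 = 1988/28 = 71, a_9 = floor((49 + 22)/71) = 1.
  m_10 = 71*1 - 22 = 49, d_10 = (2472 - 49^2)/71 = 71/71 = 1, a_10 = floor((49 + 49)/1) = 98.
  m_11 = 1*98 - 49 = 49, d_11 = (2472 - 49^2)/1 = 71/1 = 71: (m_11, d_11) = (m_1, d_1) = (49, 71), so from here the quotients repeat a_1, ..., a_10; the period length is 10.
So sqrt(2472) = [49; (1, 2, 1, 1, 3, 1, 1, 2, 1, 98)] with period length k = 10.
k is even, so the fundamental solution of x^2 - 2472y^2 = 1 is (p_{k-1}, q_{k-1}) = (p_9, q_9); compute convergents through index 9.
Convergents (p_i = a_i*p_{i-1} + p_{i-2}, q_i = a_i*q_{i-1} + q_{i-2} with p_{-2}=0, p_{-1}=1, q_{-2}=1, q_{-1}=0):
  i=0: a_0=49, p_0 = 49*1 + 0 = 49, q_0 = 49*0 + 1 = 1.
  i=1: a_1=1, p_1 = 1*49 + 1 = 50, q_1 = 1*1 + 0 = 1.
  i=2: a_2=2, p_2 = 2*50 + 49 = 149, q_2 = 2*1 + 1 = 3.
  i=3: a_3=1, p_3 = 1*149 + 50 = 199, q_3 = 1*3 + 1 = 4.
  i=4: a_4=1, p_4 = 1*199 + 149 = 348, q_4 = 1*4 + 3 = 7.
  i=5: a_5=3, p_5 = 3*348 + 199 = 1243, q_5 = 3*7 + 4 = 25.
  i=6: a_6=1, p_6 = 1*1243 + 348 = 1591, q_6 = 1*25 + 7 = 32.
  i=7: a_7=1, p_7 = 1*1591 + 1243 = 2834, q_7 = 1*32 + 25 = 57.
  i=8: a_8=2, p_8 = 2*2834 + 1591 = 7259, q_8 = 2*57 + 32 = 146.
  i=9: a_9=1, p_9 = 1*7259 + 2834 = 10093, q_9 = 1*146 + 57 = 203.
Check: 10093^2 - 2472*203^2 = 101868649 - 101868648 = 1, so (x, y) = (10093, 203) solves the equation, and by the theorem it is the least positive solution.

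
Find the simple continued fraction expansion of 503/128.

Run the Euclidean algorithm on 503 and 128; the successive quotients are the partial quotients a_0, a_1, ... (each step inverts the fractional part left over by the previous one):
  503 = 3*128 + 119, so a_0 = 3.
  128 = 1*119 + 9, so a_1 = 1.
  119 = 13*9 + 2, so a_2 = 13.
  9 = 4*2 + 1, so a_3 = 4.
  2 = 2*1 + 0, so a_4 = 2.
The remainder reaches 0 after 5 divisions, so the expansion has 5 partial quotients, read off in order.

[3; 1, 13, 4, 2]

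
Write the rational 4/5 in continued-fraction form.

[0; 1, 4]

Run the Euclidean algorithm on 4 and 5; the successive quotients are the partial quotients a_0, a_1, ... (each step inverts the fractional part left over by the previous one):
  4 = 0*5 + 4, so a_0 = 0.
  5 = 1*4 + 1, so a_1 = 1.
  4 = 4*1 + 0, so a_2 = 4.
The remainder reaches 0 after 3 divisions, so the expansion has 3 partial quotients, read off in order.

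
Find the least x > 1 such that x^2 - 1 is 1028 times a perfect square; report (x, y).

First expand sqrt(1028) as a continued fraction. With x_i = (sqrt(1028) + m_i)/d_i and (m_0, d_0) = (0, 1): a_0 = floor(sqrt(1028)) = 32, since 32^2 = 1024 <= 1028 < 1089 = 33^2.
Iterate m_{i+1} = d_i*a_i - m_i, d_{i+1} = (1028 - m_{i+1}^2)/d_i, a_{i+1} = floor((a_0 + m_{i+1})/d_{i+1}):
  m_1 = 1*32 - 0 = 32, d_1 = (1028 - 32^2)/1 = 4/1 = 4, a_1 = floor((32 + 32)/4) = 16.
  m_2 = 4*16 - 32 = 32, d_2 = (1028 - 32^2)/4 = 4/4 = 1, a_2 = floor((32 + 32)/1) = 64.
  m_3 = 1*64 - 32 = 32, d_3 = (1028 - 32^2)/1 = 4/1 = 4: (m_3, d_3) = (m_1, d_1) = (32, 4), so from here the quotients repeat a_1, a_2; the period length is 2.
So sqrt(1028) = [32; (16, 64)] with period length k = 2.
k is even, so the fundamental solution of x^2 - 1028y^2 = 1 is (p_{k-1}, q_{k-1}) = (p_1, q_1); compute convergents through index 1.
Convergents (p_i = a_i*p_{i-1} + p_{i-2}, q_i = a_i*q_{i-1} + q_{i-2} with p_{-2}=0, p_{-1}=1, q_{-2}=1, q_{-1}=0):
  i=0: a_0=32, p_0 = 32*1 + 0 = 32, q_0 = 32*0 + 1 = 1.
  i=1: a_1=16, p_1 = 16*32 + 1 = 513, q_1 = 16*1 + 0 = 16.
Check: 513^2 - 1028*16^2 = 263169 - 263168 = 1, so (x, y) = (513, 16) solves the equation, and by the theorem it is the least positive solution.

(x, y) = (513, 16)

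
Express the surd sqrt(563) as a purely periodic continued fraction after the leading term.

[23; (1, 2, 1, 2, 23, 2, 1, 2, 1, 46)]

Write x_i = (sqrt(563) + m_i)/d_i with (m_0, d_0) = (0, 1). a_0 = floor(sqrt(563)) = 23, since 23^2 = 529 <= 563 < 576 = 24^2.
Iterate m_{i+1} = d_i*a_i - m_i, d_{i+1} = (563 - m_{i+1}^2)/d_i, a_{i+1} = floor((a_0 + m_{i+1})/d_{i+1}):
  m_1 = 1*23 - 0 = 23, d_1 = (563 - 23^2)/1 = 34/1 = 34, a_1 = floor((23 + 23)/34) = 1.
  m_2 = 34*1 - 23 = 11, d_2 = (563 - 11^2)/34 = 442/34 = 13, a_2 = floor((23 + 11)/13) = 2.
  m_3 = 13*2 - 11 = 15, d_3 = (563 - 15^2)/13 = 338/13 = 26, a_3 = floor((23 + 15)/26) = 1.
  m_4 = 26*1 - 15 = 11, d_4 = (563 - 11^2)/26 = 442/26 = 17, a_4 = floor((23 + 11)/17) = 2.
  m_5 = 17*2 - 11 = 23, d_5 = (563 - 23^2)/17 = 34/17 = 2, a_5 = floor((23 + 23)/2) = 23.
  m_6 = 2*23 - 23 = 23, d_6 = (563 - 23^2)/2 = 34/2 = 17, a_6 = floor((23 + 23)/17) = 2.
  m_7 = 17*2 - 23 = 11, d_7 = (563 - 11^2)/17 = 442/17 = 26, a_7 = floor((23 + 11)/26) = 1.
  m_8 = 26*1 - 11 = 15, d_8 = (563 - 15^2)/26 = 338/26 = 13, a_8 = floor((23 + 15)/13) = 2.
  m_9 = 13*2 - 15 = 11, d_9 = (563 - 11^2)/13 = 442/13 = 34, a_9 = floor((23 + 11)/34) = 1.
  m_10 = 34*1 - 11 = 23, d_10 = (563 - 23^2)/34 = 34/34 = 1, a_10 = floor((23 + 23)/1) = 46.
  m_11 = 1*46 - 23 = 23, d_11 = (563 - 23^2)/1 = 34/1 = 34: (m_11, d_11) = (m_1, d_1) = (23, 34), so from here the quotients repeat a_1, ..., a_10; the period length is 10.
Hence the expansion of sqrt(563) is a_0 = 23 followed by the repeating block 1, 2, 1, 2, 23, 2, 1, 2, 1, 46 (period 10).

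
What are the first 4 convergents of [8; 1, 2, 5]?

8/1, 9/1, 26/3, 139/16

Using the convergent recurrence p_i = a_i*p_{i-1} + p_{i-2}, q_i = a_i*q_{i-1} + q_{i-2} with p_{-2}=0, p_{-1}=1, q_{-2}=1, q_{-1}=0:
  i=0: a_0=8, p_0 = 8*1 + 0 = 8, q_0 = 8*0 + 1 = 1.
  i=1: a_1=1, p_1 = 1*8 + 1 = 9, q_1 = 1*1 + 0 = 1.
  i=2: a_2=2, p_2 = 2*9 + 8 = 26, q_2 = 2*1 + 1 = 3.
  i=3: a_3=5, p_3 = 5*26 + 9 = 139, q_3 = 5*3 + 1 = 16.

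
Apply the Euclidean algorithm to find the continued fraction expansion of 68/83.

[0; 1, 4, 1, 1, 7]

Run the Euclidean algorithm on 68 and 83; the successive quotients are the partial quotients a_0, a_1, ... (each step inverts the fractional part left over by the previous one):
  68 = 0*83 + 68, so a_0 = 0.
  83 = 1*68 + 15, so a_1 = 1.
  68 = 4*15 + 8, so a_2 = 4.
  15 = 1*8 + 7, so a_3 = 1.
  8 = 1*7 + 1, so a_4 = 1.
  7 = 7*1 + 0, so a_5 = 7.
The remainder reaches 0 after 6 divisions, so the expansion has 6 partial quotients, read off in order.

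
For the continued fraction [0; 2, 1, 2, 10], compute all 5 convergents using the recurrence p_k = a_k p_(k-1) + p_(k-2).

Using the convergent recurrence p_i = a_i*p_{i-1} + p_{i-2}, q_i = a_i*q_{i-1} + q_{i-2} with p_{-2}=0, p_{-1}=1, q_{-2}=1, q_{-1}=0:
  i=0: a_0=0, p_0 = 0*1 + 0 = 0, q_0 = 0*0 + 1 = 1.
  i=1: a_1=2, p_1 = 2*0 + 1 = 1, q_1 = 2*1 + 0 = 2.
  i=2: a_2=1, p_2 = 1*1 + 0 = 1, q_2 = 1*2 + 1 = 3.
  i=3: a_3=2, p_3 = 2*1 + 1 = 3, q_3 = 2*3 + 2 = 8.
  i=4: a_4=10, p_4 = 10*3 + 1 = 31, q_4 = 10*8 + 3 = 83.

0/1, 1/2, 1/3, 3/8, 31/83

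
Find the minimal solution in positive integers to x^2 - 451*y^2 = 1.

(x, y) = (46471490, 2188257)

First expand sqrt(451) as a continued fraction. With x_i = (sqrt(451) + m_i)/d_i and (m_0, d_0) = (0, 1): a_0 = floor(sqrt(451)) = 21, since 21^2 = 441 <= 451 < 484 = 22^2.
Iterate m_{i+1} = d_i*a_i - m_i, d_{i+1} = (451 - m_{i+1}^2)/d_i, a_{i+1} = floor((a_0 + m_{i+1})/d_{i+1}):
  m_1 = 1*21 - 0 = 21, d_1 = (451 - 21^2)/1 = 10/1 = 10, a_1 = floor((21 + 21)/10) = 4.
  m_2 = 10*4 - 21 = 19, d_2 = (451 - 19^2)/10 = 90/10 = 9, a_2 = floor((21 + 19)/9) = 4.
  m_3 = 9*4 - 19 = 17, d_3 = (451 - 17^2)/9 = 162/9 = 18, a_3 = floor((21 + 17)/18) = 2.
  m_4 = 18*2 - 17 = 19, d_4 = (451 - 19^2)/18 = 90/18 = 5, a_4 = floor((21 + 19)/5) = 8.
  m_5 = 5*8 - 19 = 21, d_5 = (451 - 21^2)/5 = 10/5 = 2, a_5 = floor((21 + 21)/2) = 21.
  m_6 = 2*21 - 21 = 21, d_6 = (451 - 21^2)/2 = 10/2 = 5, a_6 = floor((21 + 21)/5) = 8.
  m_7 = 5*8 - 21 = 19, d_7 = (451 - 19^2)/5 = 90/5 = 18, a_7 = floor((21 + 19)/18) = 2.
  m_8 = 18*2 - 19 = 17, d_8 = (451 - 17^2)/18 = 162/18 = 9, a_8 = floor((21 + 17)/9) = 4.
  m_9 = 9*4 - 17 = 19, d_9 = (451 - 19^2)/9 = 90/9 = 10, a_9 = floor((21 + 19)/10) = 4.
  m_10 = 10*4 - 19 = 21, d_10 = (451 - 21^2)/10 = 10/10 = 1, a_10 = floor((21 + 21)/1) = 42.
  m_11 = 1*42 - 21 = 21, d_11 = (451 - 21^2)/1 = 10/1 = 10: (m_11, d_11) = (m_1, d_1) = (21, 10), so from here the quotients repeat a_1, ..., a_10; the period length is 10.
So sqrt(451) = [21; (4, 4, 2, 8, 21, 8, 2, 4, 4, 42)] with period length k = 10.
k is even, so the fundamental solution of x^2 - 451y^2 = 1 is (p_{k-1}, q_{k-1}) = (p_9, q_9); compute convergents through index 9.
Convergents (p_i = a_i*p_{i-1} + p_{i-2}, q_i = a_i*q_{i-1} + q_{i-2} with p_{-2}=0, p_{-1}=1, q_{-2}=1, q_{-1}=0):
  i=0: a_0=21, p_0 = 21*1 + 0 = 21, q_0 = 21*0 + 1 = 1.
  i=1: a_1=4, p_1 = 4*21 + 1 = 85, q_1 = 4*1 + 0 = 4.
  i=2: a_2=4, p_2 = 4*85 + 21 = 361, q_2 = 4*4 + 1 = 17.
  i=3: a_3=2, p_3 = 2*361 + 85 = 807, q_3 = 2*17 + 4 = 38.
  i=4: a_4=8, p_4 = 8*807 + 361 = 6817, q_4 = 8*38 + 17 = 321.
  i=5: a_5=21, p_5 = 21*6817 + 807 = 143964, q_5 = 21*321 + 38 = 6779.
  i=6: a_6=8, p_6 = 8*143964 + 6817 = 1158529, q_6 = 8*6779 + 321 = 54553.
  i=7: a_7=2, p_7 = 2*1158529 + 143964 = 2461022, q_7 = 2*54553 + 6779 = 115885.
  i=8: a_8=4, p_8 = 4*2461022 + 1158529 = 11002617, q_8 = 4*115885 + 54553 = 518093.
  i=9: a_9=4, p_9 = 4*11002617 + 2461022 = 46471490, q_9 = 4*518093 + 115885 = 2188257.
Check: 46471490^2 - 451*2188257^2 = 2159599382820100 - 2159599382820099 = 1, so (x, y) = (46471490, 2188257) solves the equation, and by the theorem it is the least positive solution.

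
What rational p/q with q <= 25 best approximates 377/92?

Expand x = 377/92 as a continued fraction with the Euclidean algorithm:
  377 = 4*92 + 9, so a_0 = 4.
  92 = 10*9 + 2, so a_1 = 10.
  9 = 4*2 + 1, so a_2 = 4.
  2 = 2*1 + 0, so a_3 = 2.
so x = [4; 10, 4, 2].
Convergents (p_i = a_i*p_{i-1} + p_{i-2}, q_i = a_i*q_{i-1} + q_{i-2} with p_{-2}=0, p_{-1}=1, q_{-2}=1, q_{-1}=0), until the denominator exceeds 25:
  i=0: a_0=4, p_0 = 4*1 + 0 = 4, q_0 = 4*0 + 1 = 1.
  i=1: a_1=10, p_1 = 10*4 + 1 = 41, q_1 = 10*1 + 0 = 10.
  i=2: a_2=4, p_2 = 4*41 + 4 = 168, q_2 = 4*10 + 1 = 41.
q_2 = 41 > 25, so the last convergent with denominator <= 25 is p_1/q_1 = 41/10.
The closest fraction with denominator <= 25 is either p_1/q_1 or the intermediate fraction (k*p_1 + p_0)/(k*q_1 + q_0) with the largest k >= 1 whose denominator stays <= 25; these approach x as k grows, and every other convergent or intermediate fraction in range is farther away.
Largest k: floor((25 - q_0)/q_1) = floor((25 - 1)/10) = 2.
That gives (2*41 + 4)/(2*10 + 1) = 86/21.
Compare the errors: |x - 41/10| = |377*10 - 41*92|/(92*10) = 2/920, and |x - 86/21| = |377*21 - 86*92|/(92*21) = 5/1932.
Cross-multiplying, 2*1932 = 3864 < 4600 = 5*920, so 2/920 is smaller: the convergent 41/10 is closer to x than 86/21.

41/10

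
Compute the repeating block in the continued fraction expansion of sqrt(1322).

Write x_i = (sqrt(1322) + m_i)/d_i with (m_0, d_0) = (0, 1). a_0 = floor(sqrt(1322)) = 36, since 36^2 = 1296 <= 1322 < 1369 = 37^2.
Iterate m_{i+1} = d_i*a_i - m_i, d_{i+1} = (1322 - m_{i+1}^2)/d_i, a_{i+1} = floor((a_0 + m_{i+1})/d_{i+1}):
  m_1 = 1*36 - 0 = 36, d_1 = (1322 - 36^2)/1 = 26/1 = 26, a_1 = floor((36 + 36)/26) = 2.
  m_2 = 26*2 - 36 = 16, d_2 = (1322 - 16^2)/26 = 1066/26 = 41, a_2 = floor((36 + 16)/41) = 1.
  m_3 = 41*1 - 16 = 25, d_3 = (1322 - 25^2)/41 = 697/41 = 17, a_3 = floor((36 + 25)/17) = 3.
  m_4 = 17*3 - 25 = 26, d_4 = (1322 - 26^2)/17 = 646/17 = 38, a_4 = floor((36 + 26)/38) = 1.
  m_5 = 38*1 - 26 = 12, d_5 = (1322 - 12^2)/38 = 1178/38 = 31, a_5 = floor((36 + 12)/31) = 1.
  m_6 = 31*1 - 12 = 19, d_6 = (1322 - 19^2)/31 = 961/31 = 31, a_6 = floor((36 + 19)/31) = 1.
  m_7 = 31*1 - 19 = 12, d_7 = (1322 - 12^2)/31 = 1178/31 = 38, a_7 = floor((36 + 12)/38) = 1.
  m_8 = 38*1 - 12 = 26, d_8 = (1322 - 26^2)/38 = 646/38 = 17, a_8 = floor((36 + 26)/17) = 3.
  m_9 = 17*3 - 26 = 25, d_9 = (1322 - 25^2)/17 = 697/17 = 41, a_9 = floor((36 + 25)/41) = 1.
  m_10 = 41*1 - 25 = 16, d_10 = (1322 - 16^2)/41 = 1066/41 = 26, a_10 = floor((36 + 16)/26) = 2.
  m_11 = 26*2 - 16 = 36, d_11 = (1322 - 36^2)/26 = 26/26 = 1, a_11 = floor((36 + 36)/1) = 72.
  m_12 = 1*72 - 36 = 36, d_12 = (1322 - 36^2)/1 = 26/1 = 26: (m_12, d_12) = (m_1, d_1) = (36, 26), so from here the quotients repeat a_1, ..., a_11; the period length is 11.
Hence the expansion of sqrt(1322) is a_0 = 36 followed by the repeating block 2, 1, 3, 1, 1, 1, 1, 3, 1, 2, 72 (period 11).

[36; (2, 1, 3, 1, 1, 1, 1, 3, 1, 2, 72)]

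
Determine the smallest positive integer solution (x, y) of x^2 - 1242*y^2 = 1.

(x, y) = (415151, 11780)

First expand sqrt(1242) as a continued fraction. With x_i = (sqrt(1242) + m_i)/d_i and (m_0, d_0) = (0, 1): a_0 = floor(sqrt(1242)) = 35, since 35^2 = 1225 <= 1242 < 1296 = 36^2.
Iterate m_{i+1} = d_i*a_i - m_i, d_{i+1} = (1242 - m_{i+1}^2)/d_i, a_{i+1} = floor((a_0 + m_{i+1})/d_{i+1}):
  m_1 = 1*35 - 0 = 35, d_1 = (1242 - 35^2)/1 = 17/1 = 17, a_1 = floor((35 + 35)/17) = 4.
  m_2 = 17*4 - 35 = 33, d_2 = (1242 - 33^2)/17 = 153/17 = 9, a_2 = floor((35 + 33)/9) = 7.
  m_3 = 9*7 - 33 = 30, d_3 = (1242 - 30^2)/9 = 342/9 = 38, a_3 = floor((35 + 30)/38) = 1.
  m_4 = 38*1 - 30 = 8, d_4 = (1242 - 8^2)/38 = 1178/38 = 31, a_4 = floor((35 + 8)/31) = 1.
  m_5 = 31*1 - 8 = 23, d_5 = (1242 - 23^2)/31 = 713/31 = 23, a_5 = floor((35 + 23)/23) = 2.
  m_6 = 23*2 - 23 = 23, d_6 = (1242 - 23^2)/23 = 713/23 = 31, a_6 = floor((35 + 23)/31) = 1.
  m_7 = 31*1 - 23 = 8, d_7 = (1242 - 8^2)/31 = 1178/31 = 38, a_7 = floor((35 + 8)/38) = 1.
  m_8 = 38*1 - 8 = 30, d_8 = (1242 - 30^2)/38 = 342/38 = 9, a_8 = floor((35 + 30)/9) = 7.
  m_9 = 9*7 - 30 = 33, d_9 = (1242 - 33^2)/9 = 153/9 = 17, a_9 = floor((35 + 33)/17) = 4.
  m_10 = 17*4 - 33 = 35, d_10 = (1242 - 35^2)/17 = 17/17 = 1, a_10 = floor((35 + 35)/1) = 70.
  m_11 = 1*70 - 35 = 35, d_11 = (1242 - 35^2)/1 = 17/1 = 17: (m_11, d_11) = (m_1, d_1) = (35, 17), so from here the quotients repeat a_1, ..., a_10; the period length is 10.
So sqrt(1242) = [35; (4, 7, 1, 1, 2, 1, 1, 7, 4, 70)] with period length k = 10.
k is even, so the fundamental solution of x^2 - 1242y^2 = 1 is (p_{k-1}, q_{k-1}) = (p_9, q_9); compute convergents through index 9.
Convergents (p_i = a_i*p_{i-1} + p_{i-2}, q_i = a_i*q_{i-1} + q_{i-2} with p_{-2}=0, p_{-1}=1, q_{-2}=1, q_{-1}=0):
  i=0: a_0=35, p_0 = 35*1 + 0 = 35, q_0 = 35*0 + 1 = 1.
  i=1: a_1=4, p_1 = 4*35 + 1 = 141, q_1 = 4*1 + 0 = 4.
  i=2: a_2=7, p_2 = 7*141 + 35 = 1022, q_2 = 7*4 + 1 = 29.
  i=3: a_3=1, p_3 = 1*1022 + 141 = 1163, q_3 = 1*29 + 4 = 33.
  i=4: a_4=1, p_4 = 1*1163 + 1022 = 2185, q_4 = 1*33 + 29 = 62.
  i=5: a_5=2, p_5 = 2*2185 + 1163 = 5533, q_5 = 2*62 + 33 = 157.
  i=6: a_6=1, p_6 = 1*5533 + 2185 = 7718, q_6 = 1*157 + 62 = 219.
  i=7: a_7=1, p_7 = 1*7718 + 5533 = 13251, q_7 = 1*219 + 157 = 376.
  i=8: a_8=7, p_8 = 7*13251 + 7718 = 100475, q_8 = 7*376 + 219 = 2851.
  i=9: a_9=4, p_9 = 4*100475 + 13251 = 415151, q_9 = 4*2851 + 376 = 11780.
Check: 415151^2 - 1242*11780^2 = 172350352801 - 172350352800 = 1, so (x, y) = (415151, 11780) solves the equation, and by the theorem it is the least positive solution.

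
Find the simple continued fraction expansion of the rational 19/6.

[3; 6]

Run the Euclidean algorithm on 19 and 6; the successive quotients are the partial quotients a_0, a_1, ... (each step inverts the fractional part left over by the previous one):
  19 = 3*6 + 1, so a_0 = 3.
  6 = 6*1 + 0, so a_1 = 6.
The remainder reaches 0 after 2 divisions, so the expansion has 2 partial quotients, read off in order.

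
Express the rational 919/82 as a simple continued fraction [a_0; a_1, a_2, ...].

[11; 4, 1, 4, 1, 2]

Run the Euclidean algorithm on 919 and 82; the successive quotients are the partial quotients a_0, a_1, ... (each step inverts the fractional part left over by the previous one):
  919 = 11*82 + 17, so a_0 = 11.
  82 = 4*17 + 14, so a_1 = 4.
  17 = 1*14 + 3, so a_2 = 1.
  14 = 4*3 + 2, so a_3 = 4.
  3 = 1*2 + 1, so a_4 = 1.
  2 = 2*1 + 0, so a_5 = 2.
The remainder reaches 0 after 6 divisions, so the expansion has 6 partial quotients, read off in order.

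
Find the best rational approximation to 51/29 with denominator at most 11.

Expand x = 51/29 as a continued fraction with the Euclidean algorithm:
  51 = 1*29 + 22, so a_0 = 1.
  29 = 1*22 + 7, so a_1 = 1.
  22 = 3*7 + 1, so a_2 = 3.
  7 = 7*1 + 0, so a_3 = 7.
so x = [1; 1, 3, 7].
Convergents (p_i = a_i*p_{i-1} + p_{i-2}, q_i = a_i*q_{i-1} + q_{i-2} with p_{-2}=0, p_{-1}=1, q_{-2}=1, q_{-1}=0), until the denominator exceeds 11:
  i=0: a_0=1, p_0 = 1*1 + 0 = 1, q_0 = 1*0 + 1 = 1.
  i=1: a_1=1, p_1 = 1*1 + 1 = 2, q_1 = 1*1 + 0 = 1.
  i=2: a_2=3, p_2 = 3*2 + 1 = 7, q_2 = 3*1 + 1 = 4.
  i=3: a_3=7, p_3 = 7*7 + 2 = 51, q_3 = 7*4 + 1 = 29.
q_3 = 29 > 11, so the last convergent with denominator <= 11 is p_2/q_2 = 7/4.
The closest fraction with denominator <= 11 is either p_2/q_2 or the intermediate fraction (k*p_2 + p_1)/(k*q_2 + q_1) with the largest k >= 1 whose denominator stays <= 11; these approach x as k grows, and every other convergent or intermediate fraction in range is farther away.
Largest k: floor((11 - q_1)/q_2) = floor((11 - 1)/4) = 2.
That gives (2*7 + 2)/(2*4 + 1) = 16/9.
Compare the errors: |x - 7/4| = |51*4 - 7*29|/(29*4) = 1/116, and |x - 16/9| = |51*9 - 16*29|/(29*9) = 5/261.
Cross-multiplying, 1*261 = 261 < 580 = 5*116, so 1/116 is smaller: the convergent 7/4 is closer to x than 16/9.

7/4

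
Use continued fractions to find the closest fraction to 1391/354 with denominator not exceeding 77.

Expand x = 1391/354 as a continued fraction with the Euclidean algorithm:
  1391 = 3*354 + 329, so a_0 = 3.
  354 = 1*329 + 25, so a_1 = 1.
  329 = 13*25 + 4, so a_2 = 13.
  25 = 6*4 + 1, so a_3 = 6.
  4 = 4*1 + 0, so a_4 = 4.
so x = [3; 1, 13, 6, 4].
Convergents (p_i = a_i*p_{i-1} + p_{i-2}, q_i = a_i*q_{i-1} + q_{i-2} with p_{-2}=0, p_{-1}=1, q_{-2}=1, q_{-1}=0), until the denominator exceeds 77:
  i=0: a_0=3, p_0 = 3*1 + 0 = 3, q_0 = 3*0 + 1 = 1.
  i=1: a_1=1, p_1 = 1*3 + 1 = 4, q_1 = 1*1 + 0 = 1.
  i=2: a_2=13, p_2 = 13*4 + 3 = 55, q_2 = 13*1 + 1 = 14.
  i=3: a_3=6, p_3 = 6*55 + 4 = 334, q_3 = 6*14 + 1 = 85.
q_3 = 85 > 77, so the last convergent with denominator <= 77 is p_2/q_2 = 55/14.
The closest fraction with denominator <= 77 is either p_2/q_2 or the intermediate fraction (k*p_2 + p_1)/(k*q_2 + q_1) with the largest k >= 1 whose denominator stays <= 77; these approach x as k grows, and every other convergent or intermediate fraction in range is farther away.
Largest k: floor((77 - q_1)/q_2) = floor((77 - 1)/14) = 5.
That gives (5*55 + 4)/(5*14 + 1) = 279/71.
Compare the errors: |x - 55/14| = |1391*14 - 55*354|/(354*14) = 4/4956, and |x - 279/71| = |1391*71 - 279*354|/(354*71) = 5/25134.
Cross-multiplying, 5*4956 = 24780 < 100536 = 4*25134, so 5/25134 is smaller: the intermediate fraction 279/71 is closer to x than 55/14.

279/71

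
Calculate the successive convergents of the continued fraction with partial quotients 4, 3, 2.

Using the convergent recurrence p_i = a_i*p_{i-1} + p_{i-2}, q_i = a_i*q_{i-1} + q_{i-2} with p_{-2}=0, p_{-1}=1, q_{-2}=1, q_{-1}=0:
  i=0: a_0=4, p_0 = 4*1 + 0 = 4, q_0 = 4*0 + 1 = 1.
  i=1: a_1=3, p_1 = 3*4 + 1 = 13, q_1 = 3*1 + 0 = 3.
  i=2: a_2=2, p_2 = 2*13 + 4 = 30, q_2 = 2*3 + 1 = 7.

4/1, 13/3, 30/7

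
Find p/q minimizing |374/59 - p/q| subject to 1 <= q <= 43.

260/41

Expand x = 374/59 as a continued fraction with the Euclidean algorithm:
  374 = 6*59 + 20, so a_0 = 6.
  59 = 2*20 + 19, so a_1 = 2.
  20 = 1*19 + 1, so a_2 = 1.
  19 = 19*1 + 0, so a_3 = 19.
so x = [6; 2, 1, 19].
Convergents (p_i = a_i*p_{i-1} + p_{i-2}, q_i = a_i*q_{i-1} + q_{i-2} with p_{-2}=0, p_{-1}=1, q_{-2}=1, q_{-1}=0), until the denominator exceeds 43:
  i=0: a_0=6, p_0 = 6*1 + 0 = 6, q_0 = 6*0 + 1 = 1.
  i=1: a_1=2, p_1 = 2*6 + 1 = 13, q_1 = 2*1 + 0 = 2.
  i=2: a_2=1, p_2 = 1*13 + 6 = 19, q_2 = 1*2 + 1 = 3.
  i=3: a_3=19, p_3 = 19*19 + 13 = 374, q_3 = 19*3 + 2 = 59.
q_3 = 59 > 43, so the last convergent with denominator <= 43 is p_2/q_2 = 19/3.
The closest fraction with denominator <= 43 is either p_2/q_2 or the intermediate fraction (k*p_2 + p_1)/(k*q_2 + q_1) with the largest k >= 1 whose denominator stays <= 43; these approach x as k grows, and every other convergent or intermediate fraction in range is farther away.
Largest k: floor((43 - q_1)/q_2) = floor((43 - 2)/3) = 13.
That gives (13*19 + 13)/(13*3 + 2) = 260/41.
Compare the errors: |x - 19/3| = |374*3 - 19*59|/(59*3) = 1/177, and |x - 260/41| = |374*41 - 260*59|/(59*41) = 6/2419.
Cross-multiplying, 6*177 = 1062 < 2419 = 1*2419, so 6/2419 is smaller: the intermediate fraction 260/41 is closer to x than 19/3.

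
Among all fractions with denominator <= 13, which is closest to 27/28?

1/1

Expand x = 27/28 as a continued fraction with the Euclidean algorithm:
  27 = 0*28 + 27, so a_0 = 0.
  28 = 1*27 + 1, so a_1 = 1.
  27 = 27*1 + 0, so a_2 = 27.
so x = [0; 1, 27].
Convergents (p_i = a_i*p_{i-1} + p_{i-2}, q_i = a_i*q_{i-1} + q_{i-2} with p_{-2}=0, p_{-1}=1, q_{-2}=1, q_{-1}=0), until the denominator exceeds 13:
  i=0: a_0=0, p_0 = 0*1 + 0 = 0, q_0 = 0*0 + 1 = 1.
  i=1: a_1=1, p_1 = 1*0 + 1 = 1, q_1 = 1*1 + 0 = 1.
  i=2: a_2=27, p_2 = 27*1 + 0 = 27, q_2 = 27*1 + 1 = 28.
q_2 = 28 > 13, so the last convergent with denominator <= 13 is p_1/q_1 = 1/1.
The closest fraction with denominator <= 13 is either p_1/q_1 or the intermediate fraction (k*p_1 + p_0)/(k*q_1 + q_0) with the largest k >= 1 whose denominator stays <= 13; these approach x as k grows, and every other convergent or intermediate fraction in range is farther away.
Largest k: floor((13 - q_0)/q_1) = floor((13 - 1)/1) = 12.
That gives (12*1 + 0)/(12*1 + 1) = 12/13.
Compare the errors: |x - 1/1| = |27*1 - 1*28|/(28*1) = 1/28, and |x - 12/13| = |27*13 - 12*28|/(28*13) = 15/364.
Cross-multiplying, 1*364 = 364 < 420 = 15*28, so 1/28 is smaller: the convergent 1/1 is closer to x than 12/13.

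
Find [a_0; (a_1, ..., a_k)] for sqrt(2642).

[51; (2, 2, 102)]

Write x_i = (sqrt(2642) + m_i)/d_i with (m_0, d_0) = (0, 1). a_0 = floor(sqrt(2642)) = 51, since 51^2 = 2601 <= 2642 < 2704 = 52^2.
Iterate m_{i+1} = d_i*a_i - m_i, d_{i+1} = (2642 - m_{i+1}^2)/d_i, a_{i+1} = floor((a_0 + m_{i+1})/d_{i+1}):
  m_1 = 1*51 - 0 = 51, d_1 = (2642 - 51^2)/1 = 41/1 = 41, a_1 = floor((51 + 51)/41) = 2.
  m_2 = 41*2 - 51 = 31, d_2 = (2642 - 31^2)/41 = 1681/41 = 41, a_2 = floor((51 + 31)/41) = 2.
  m_3 = 41*2 - 31 = 51, d_3 = (2642 - 51^2)/41 = 41/41 = 1, a_3 = floor((51 + 51)/1) = 102.
  m_4 = 1*102 - 51 = 51, d_4 = (2642 - 51^2)/1 = 41/1 = 41: (m_4, d_4) = (m_1, d_1) = (51, 41), so from here the quotients repeat a_1, ..., a_3; the period length is 3.
Hence the expansion of sqrt(2642) is a_0 = 51 followed by the repeating block 2, 2, 102 (period 3).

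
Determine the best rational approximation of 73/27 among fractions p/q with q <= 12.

Expand x = 73/27 as a continued fraction with the Euclidean algorithm:
  73 = 2*27 + 19, so a_0 = 2.
  27 = 1*19 + 8, so a_1 = 1.
  19 = 2*8 + 3, so a_2 = 2.
  8 = 2*3 + 2, so a_3 = 2.
  3 = 1*2 + 1, so a_4 = 1.
  2 = 2*1 + 0, so a_5 = 2.
so x = [2; 1, 2, 2, 1, 2].
Convergents (p_i = a_i*p_{i-1} + p_{i-2}, q_i = a_i*q_{i-1} + q_{i-2} with p_{-2}=0, p_{-1}=1, q_{-2}=1, q_{-1}=0), until the denominator exceeds 12:
  i=0: a_0=2, p_0 = 2*1 + 0 = 2, q_0 = 2*0 + 1 = 1.
  i=1: a_1=1, p_1 = 1*2 + 1 = 3, q_1 = 1*1 + 0 = 1.
  i=2: a_2=2, p_2 = 2*3 + 2 = 8, q_2 = 2*1 + 1 = 3.
  i=3: a_3=2, p_3 = 2*8 + 3 = 19, q_3 = 2*3 + 1 = 7.
  i=4: a_4=1, p_4 = 1*19 + 8 = 27, q_4 = 1*7 + 3 = 10.
  i=5: a_5=2, p_5 = 2*27 + 19 = 73, q_5 = 2*10 + 7 = 27.
q_5 = 27 > 12, so the last convergent with denominator <= 12 is p_4/q_4 = 27/10.
The closest fraction with denominator <= 12 is either p_4/q_4 or the intermediate fraction (k*p_4 + p_3)/(k*q_4 + q_3) with the largest k >= 1 whose denominator stays <= 12; these approach x as k grows, and every other convergent or intermediate fraction in range is farther away.
Largest k: floor((12 - q_3)/q_4) = floor((12 - 7)/10) = 0.
Since k = 0, no intermediate fraction beyond p_4/q_4 has denominator <= 12, so the convergent 27/10 is the closest (its error is |73*10 - 27*27|/(27*10) = 1/270).

27/10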